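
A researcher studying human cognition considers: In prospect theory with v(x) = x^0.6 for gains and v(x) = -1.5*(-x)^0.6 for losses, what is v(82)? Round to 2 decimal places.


Since x = 82 >= 0, use v(x) = x^0.6
82^0.6 = 14.0698
v(82) = 14.07


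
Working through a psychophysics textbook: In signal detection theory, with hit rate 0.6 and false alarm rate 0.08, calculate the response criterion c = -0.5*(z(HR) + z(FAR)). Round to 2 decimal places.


c = -0.5 * (z(HR) + z(FAR))
z(0.6) = 0.2533
z(0.08) = -1.4051
c = -0.5 * (0.2533 + -1.4051)
= -0.5 * -1.1518
= 0.58


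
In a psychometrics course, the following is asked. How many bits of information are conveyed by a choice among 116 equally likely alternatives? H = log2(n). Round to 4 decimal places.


H = log2(n)
H = log2(116)
= 6.8580


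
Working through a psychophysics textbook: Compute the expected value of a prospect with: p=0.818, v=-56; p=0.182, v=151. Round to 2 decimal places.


EU = sum(p_i * v_i)
0.818 * -56 = -45.808
0.182 * 151 = 27.482
EU = -45.808 + 27.482
= -18.33


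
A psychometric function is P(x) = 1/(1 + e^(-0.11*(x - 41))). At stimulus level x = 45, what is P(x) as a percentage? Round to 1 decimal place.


P(x) = 1/(1 + e^(-0.11*(45 - 41)))
Exponent = -0.11 * 4 = -0.44
e^(-0.44) = 0.644036
P = 1/(1 + 0.644036) = 0.608259
Percentage = 60.8


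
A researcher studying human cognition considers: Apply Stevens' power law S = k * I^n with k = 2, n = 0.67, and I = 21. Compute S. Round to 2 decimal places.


S = 2 * 21^0.67
21^0.67 = 7.6893
S = 2 * 7.6893
= 15.38


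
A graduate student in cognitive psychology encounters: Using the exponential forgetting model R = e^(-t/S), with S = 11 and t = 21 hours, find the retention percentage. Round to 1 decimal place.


R = e^(-t/S)
-t/S = -21/11 = -1.909091
R = e^(-1.909091) = 0.148215
Percentage = 0.148215 * 100
= 14.8


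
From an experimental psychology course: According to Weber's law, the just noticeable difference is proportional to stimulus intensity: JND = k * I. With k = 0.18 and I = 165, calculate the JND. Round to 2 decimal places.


JND = k * I
JND = 0.18 * 165
= 29.70


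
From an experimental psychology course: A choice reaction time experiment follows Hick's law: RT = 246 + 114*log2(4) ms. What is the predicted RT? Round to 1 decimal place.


RT = 246 + 114 * log2(4)
log2(4) = 2.0
RT = 246 + 114 * 2.0
= 246 + 228.0
= 474.0 ms


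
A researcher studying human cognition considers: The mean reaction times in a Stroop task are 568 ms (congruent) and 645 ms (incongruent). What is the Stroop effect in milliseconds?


Stroop effect = RT(incongruent) - RT(congruent)
= 645 - 568
= 77 ms


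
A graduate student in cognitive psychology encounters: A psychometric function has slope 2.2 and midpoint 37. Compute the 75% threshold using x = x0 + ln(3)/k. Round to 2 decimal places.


At P = 0.75: 0.75 = 1/(1 + e^(-k*(x-x0)))
Solving: e^(-k*(x-x0)) = 1/3
x = x0 + ln(3)/k
ln(3) = 1.0986
x = 37 + 1.0986/2.2
= 37 + 0.4994
= 37.50


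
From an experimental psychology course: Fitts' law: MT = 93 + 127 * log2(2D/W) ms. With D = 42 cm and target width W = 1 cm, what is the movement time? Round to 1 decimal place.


MT = 93 + 127 * log2(2*42/1)
2D/W = 84.0
log2(84.0) = 6.3923
MT = 93 + 127 * 6.3923
= 904.8 ms


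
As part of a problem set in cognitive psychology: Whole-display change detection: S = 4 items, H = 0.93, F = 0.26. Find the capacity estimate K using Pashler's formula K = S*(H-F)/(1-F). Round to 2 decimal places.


K = S * (H - F) / (1 - F)
H - F = 0.67
1 - F = 0.74
K = 4 * 0.67 / 0.74
= 3.62


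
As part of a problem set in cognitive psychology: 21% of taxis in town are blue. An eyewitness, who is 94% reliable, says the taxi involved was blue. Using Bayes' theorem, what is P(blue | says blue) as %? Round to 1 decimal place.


P(blue | says blue) = P(says blue | blue)*P(blue) / [P(says blue | blue)*P(blue) + P(says blue | not blue)*P(not blue)]
Numerator = 0.94 * 0.21 = 0.1974
False identification = 0.06 * 0.79 = 0.0474
P = 0.1974 / (0.1974 + 0.0474)
= 0.1974 / 0.2448
As percentage = 80.6


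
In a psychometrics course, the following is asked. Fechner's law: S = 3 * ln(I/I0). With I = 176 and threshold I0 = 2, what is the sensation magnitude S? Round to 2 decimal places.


S = 3 * ln(176/2)
I/I0 = 88.0
ln(88.0) = 4.4773
S = 3 * 4.4773
= 13.43


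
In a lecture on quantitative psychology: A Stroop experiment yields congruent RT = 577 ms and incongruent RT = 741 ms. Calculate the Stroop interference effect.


Stroop effect = RT(incongruent) - RT(congruent)
= 741 - 577
= 164 ms


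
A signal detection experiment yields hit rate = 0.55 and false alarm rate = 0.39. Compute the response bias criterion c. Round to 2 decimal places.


c = -0.5 * (z(HR) + z(FAR))
z(0.55) = 0.1257
z(0.39) = -0.2793
c = -0.5 * (0.1257 + -0.2793)
= -0.5 * -0.1536
= 0.08


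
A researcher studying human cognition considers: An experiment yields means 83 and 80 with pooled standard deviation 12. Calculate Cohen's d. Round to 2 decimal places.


Cohen's d = (M1 - M2) / S_pooled
= (83 - 80) / 12
= 3 / 12
= 0.25


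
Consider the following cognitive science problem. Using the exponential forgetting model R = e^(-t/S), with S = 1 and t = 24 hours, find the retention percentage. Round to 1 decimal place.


R = e^(-t/S)
-t/S = -24/1 = -24.0
R = e^(-24.0) = 0.0
Percentage = 0.0 * 100
= 0.0


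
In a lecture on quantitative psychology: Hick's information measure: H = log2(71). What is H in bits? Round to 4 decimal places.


H = log2(n)
H = log2(71)
= 6.1497


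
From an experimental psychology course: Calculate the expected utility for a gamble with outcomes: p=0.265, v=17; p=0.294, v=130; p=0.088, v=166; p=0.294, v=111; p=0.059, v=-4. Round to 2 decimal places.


EU = sum(p_i * v_i)
0.265 * 17 = 4.505
0.294 * 130 = 38.22
0.088 * 166 = 14.608
0.294 * 111 = 32.634
0.059 * -4 = -0.236
EU = 4.505 + 38.22 + 14.608 + 32.634 + -0.236
= 89.73


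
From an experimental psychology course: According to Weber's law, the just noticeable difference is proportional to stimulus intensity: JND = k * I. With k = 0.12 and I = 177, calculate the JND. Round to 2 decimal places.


JND = k * I
JND = 0.12 * 177
= 21.24


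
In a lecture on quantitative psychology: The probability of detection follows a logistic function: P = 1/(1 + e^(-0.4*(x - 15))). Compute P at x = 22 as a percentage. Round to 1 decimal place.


P(x) = 1/(1 + e^(-0.4*(22 - 15)))
Exponent = -0.4 * 7 = -2.8
e^(-2.8) = 0.06081
P = 1/(1 + 0.06081) = 0.942676
Percentage = 94.3


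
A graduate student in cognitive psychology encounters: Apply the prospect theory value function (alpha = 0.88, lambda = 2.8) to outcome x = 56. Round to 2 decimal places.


Since x = 56 >= 0, use v(x) = x^0.88
56^0.88 = 34.5466
v(56) = 34.55


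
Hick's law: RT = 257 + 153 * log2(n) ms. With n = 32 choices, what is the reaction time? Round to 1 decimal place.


RT = 257 + 153 * log2(32)
log2(32) = 5.0
RT = 257 + 153 * 5.0
= 257 + 765.0
= 1022.0 ms


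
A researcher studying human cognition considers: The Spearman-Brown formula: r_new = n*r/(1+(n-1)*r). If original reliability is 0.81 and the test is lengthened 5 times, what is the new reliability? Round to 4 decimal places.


r_new = n*r / (1 + (n-1)*r)
Numerator = 5 * 0.81 = 4.05
Denominator = 1 + 4 * 0.81 = 4.24
r_new = 4.05 / 4.24
= 0.9552


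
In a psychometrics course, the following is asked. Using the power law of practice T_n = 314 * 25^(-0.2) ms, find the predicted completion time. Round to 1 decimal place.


T_n = 314 * 25^(-0.2)
25^(-0.2) = 0.525306
T_n = 314 * 0.525306
= 164.9 ms


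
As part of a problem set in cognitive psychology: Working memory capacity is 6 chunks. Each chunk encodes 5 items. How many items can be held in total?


Total items = chunks * items_per_chunk
= 6 * 5
= 30


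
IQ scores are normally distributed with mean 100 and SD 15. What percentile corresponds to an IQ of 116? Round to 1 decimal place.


z = (IQ - mean) / SD
z = (116 - 100) / 15 = 1.0667
Percentile = Phi(1.0667) * 100
Phi(1.0667) = 0.856946
= 85.7


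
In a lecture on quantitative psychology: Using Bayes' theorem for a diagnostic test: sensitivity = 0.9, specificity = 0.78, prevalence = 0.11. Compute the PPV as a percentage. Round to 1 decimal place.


PPV = (sens * prev) / (sens * prev + (1-spec) * (1-prev))
Numerator = 0.9 * 0.11 = 0.099
P(positive and no disease) = (1 - spec) * (1 - prev) = (1 - 0.78) * (1 - 0.11) = 0.1958
Denominator = 0.099 + 0.1958 = 0.2948
PPV = 0.099 / 0.2948 = 0.335821
As percentage = 33.6


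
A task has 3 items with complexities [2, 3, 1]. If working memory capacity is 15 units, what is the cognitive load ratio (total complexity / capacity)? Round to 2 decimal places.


Total complexity = 2 + 3 + 1 = 6
Load = total / capacity = 6 / 15
= 0.40


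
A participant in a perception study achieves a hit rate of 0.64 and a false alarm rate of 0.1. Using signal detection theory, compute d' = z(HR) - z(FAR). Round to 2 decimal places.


d' = z(HR) - z(FAR)
z(0.64) = 0.3585
z(0.1) = -1.2816
d' = 0.3585 - -1.2816
= 1.64


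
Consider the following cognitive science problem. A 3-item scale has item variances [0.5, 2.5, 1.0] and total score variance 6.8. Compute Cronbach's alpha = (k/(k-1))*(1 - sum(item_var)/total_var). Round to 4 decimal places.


alpha = (k/(k-1)) * (1 - sum(s_i^2)/s_total^2)
sum(item variances) = 4.0
k/(k-1) = 3/2 = 1.5
1 - 4.0/6.8 = 1 - 0.588235 = 0.411765
alpha = 1.5 * 0.411765
= 0.6176


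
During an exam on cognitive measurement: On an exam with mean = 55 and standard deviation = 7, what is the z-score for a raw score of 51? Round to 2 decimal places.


z = (X - mu) / sigma
= (51 - 55) / 7
= -4 / 7
= -0.57


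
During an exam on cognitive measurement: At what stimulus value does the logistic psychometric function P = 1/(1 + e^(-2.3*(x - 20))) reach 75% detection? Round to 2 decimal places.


At P = 0.75: 0.75 = 1/(1 + e^(-k*(x-x0)))
Solving: e^(-k*(x-x0)) = 1/3
x = x0 + ln(3)/k
ln(3) = 1.0986
x = 20 + 1.0986/2.3
= 20 + 0.4777
= 20.48


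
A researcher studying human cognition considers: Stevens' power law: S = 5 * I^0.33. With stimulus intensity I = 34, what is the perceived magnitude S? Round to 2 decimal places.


S = 5 * 34^0.33
34^0.33 = 3.2018
S = 5 * 3.2018
= 16.01


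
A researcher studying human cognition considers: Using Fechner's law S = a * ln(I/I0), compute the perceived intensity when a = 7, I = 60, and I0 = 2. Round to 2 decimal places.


S = 7 * ln(60/2)
I/I0 = 30.0
ln(30.0) = 3.4012
S = 7 * 3.4012
= 23.81


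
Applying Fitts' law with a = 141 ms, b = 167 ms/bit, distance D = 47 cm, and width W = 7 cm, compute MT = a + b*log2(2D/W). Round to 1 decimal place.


MT = 141 + 167 * log2(2*47/7)
2D/W = 13.428571
log2(13.428571) = 3.7472
MT = 141 + 167 * 3.7472
= 766.8 ms


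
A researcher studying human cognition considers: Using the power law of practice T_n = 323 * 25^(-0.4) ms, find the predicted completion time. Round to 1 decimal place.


T_n = 323 * 25^(-0.4)
25^(-0.4) = 0.275946
T_n = 323 * 0.275946
= 89.1 ms


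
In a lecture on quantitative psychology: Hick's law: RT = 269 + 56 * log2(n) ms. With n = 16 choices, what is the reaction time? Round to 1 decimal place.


RT = 269 + 56 * log2(16)
log2(16) = 4.0
RT = 269 + 56 * 4.0
= 269 + 224.0
= 493.0 ms


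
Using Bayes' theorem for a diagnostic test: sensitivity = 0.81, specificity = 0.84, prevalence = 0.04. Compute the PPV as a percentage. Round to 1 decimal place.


PPV = (sens * prev) / (sens * prev + (1-spec) * (1-prev))
Numerator = 0.81 * 0.04 = 0.0324
P(positive and no disease) = (1 - spec) * (1 - prev) = (1 - 0.84) * (1 - 0.04) = 0.1536
Denominator = 0.0324 + 0.1536 = 0.186
PPV = 0.0324 / 0.186 = 0.174194
As percentage = 17.4


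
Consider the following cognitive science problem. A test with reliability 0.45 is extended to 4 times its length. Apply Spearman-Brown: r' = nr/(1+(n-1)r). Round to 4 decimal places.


r_new = n*r / (1 + (n-1)*r)
Numerator = 4 * 0.45 = 1.8
Denominator = 1 + 3 * 0.45 = 2.35
r_new = 1.8 / 2.35
= 0.7660


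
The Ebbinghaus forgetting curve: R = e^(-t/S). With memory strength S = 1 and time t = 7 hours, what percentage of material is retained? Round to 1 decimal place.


R = e^(-t/S)
-t/S = -7/1 = -7.0
R = e^(-7.0) = 0.000912
Percentage = 0.000912 * 100
= 0.1


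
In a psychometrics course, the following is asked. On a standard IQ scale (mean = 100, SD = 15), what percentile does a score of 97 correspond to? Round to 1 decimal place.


z = (IQ - mean) / SD
z = (97 - 100) / 15 = -0.2
Percentile = Phi(-0.2) * 100
Phi(-0.2) = 0.42074
= 42.1


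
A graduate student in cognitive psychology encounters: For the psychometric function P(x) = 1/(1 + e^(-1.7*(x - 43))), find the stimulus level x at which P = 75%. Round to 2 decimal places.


At P = 0.75: 0.75 = 1/(1 + e^(-k*(x-x0)))
Solving: e^(-k*(x-x0)) = 1/3
x = x0 + ln(3)/k
ln(3) = 1.0986
x = 43 + 1.0986/1.7
= 43 + 0.6462
= 43.65


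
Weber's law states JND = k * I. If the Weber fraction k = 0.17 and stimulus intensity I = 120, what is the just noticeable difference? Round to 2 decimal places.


JND = k * I
JND = 0.17 * 120
= 20.40


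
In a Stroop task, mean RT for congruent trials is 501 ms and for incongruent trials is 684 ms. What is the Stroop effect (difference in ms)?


Stroop effect = RT(incongruent) - RT(congruent)
= 684 - 501
= 183 ms


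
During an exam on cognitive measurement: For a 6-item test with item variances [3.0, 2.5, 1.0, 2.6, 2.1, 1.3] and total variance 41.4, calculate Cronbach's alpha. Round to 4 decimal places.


alpha = (k/(k-1)) * (1 - sum(s_i^2)/s_total^2)
sum(item variances) = 12.5
k/(k-1) = 6/5 = 1.2
1 - 12.5/41.4 = 1 - 0.301932 = 0.698068
alpha = 1.2 * 0.698068
= 0.8377


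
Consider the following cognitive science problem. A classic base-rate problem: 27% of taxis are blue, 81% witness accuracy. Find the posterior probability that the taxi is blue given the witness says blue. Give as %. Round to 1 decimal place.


P(blue | says blue) = P(says blue | blue)*P(blue) / [P(says blue | blue)*P(blue) + P(says blue | not blue)*P(not blue)]
Numerator = 0.81 * 0.27 = 0.2187
False identification = 0.19 * 0.73 = 0.1387
P = 0.2187 / (0.2187 + 0.1387)
= 0.2187 / 0.3574
As percentage = 61.2


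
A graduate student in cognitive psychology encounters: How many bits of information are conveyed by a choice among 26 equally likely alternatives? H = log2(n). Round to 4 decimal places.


H = log2(n)
H = log2(26)
= 4.7004


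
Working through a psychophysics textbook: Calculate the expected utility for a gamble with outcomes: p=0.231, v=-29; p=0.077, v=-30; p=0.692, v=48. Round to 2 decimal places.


EU = sum(p_i * v_i)
0.231 * -29 = -6.699
0.077 * -30 = -2.31
0.692 * 48 = 33.216
EU = -6.699 + -2.31 + 33.216
= 24.21


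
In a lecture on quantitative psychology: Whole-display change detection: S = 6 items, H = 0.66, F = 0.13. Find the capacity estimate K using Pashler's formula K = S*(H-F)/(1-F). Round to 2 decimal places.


K = S * (H - F) / (1 - F)
H - F = 0.53
1 - F = 0.87
K = 6 * 0.53 / 0.87
= 3.66


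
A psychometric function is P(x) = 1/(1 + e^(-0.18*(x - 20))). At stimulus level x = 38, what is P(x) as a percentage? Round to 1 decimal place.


P(x) = 1/(1 + e^(-0.18*(38 - 20)))
Exponent = -0.18 * 18 = -3.24
e^(-3.24) = 0.039164
P = 1/(1 + 0.039164) = 0.962312
Percentage = 96.2


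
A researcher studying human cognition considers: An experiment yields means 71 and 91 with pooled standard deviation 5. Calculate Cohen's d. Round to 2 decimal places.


Cohen's d = (M1 - M2) / S_pooled
= (71 - 91) / 5
= -20 / 5
= -4.00


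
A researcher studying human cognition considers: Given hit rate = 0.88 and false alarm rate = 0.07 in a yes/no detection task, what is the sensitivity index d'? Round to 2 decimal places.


d' = z(HR) - z(FAR)
z(0.88) = 1.175
z(0.07) = -1.4758
d' = 1.175 - -1.4758
= 2.65


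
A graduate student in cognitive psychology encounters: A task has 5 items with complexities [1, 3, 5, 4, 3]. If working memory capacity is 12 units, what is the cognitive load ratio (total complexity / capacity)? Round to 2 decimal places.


Total complexity = 1 + 3 + 5 + 4 + 3 = 16
Load = total / capacity = 16 / 12
= 1.33


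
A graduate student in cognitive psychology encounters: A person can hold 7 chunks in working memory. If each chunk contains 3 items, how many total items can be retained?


Total items = chunks * items_per_chunk
= 7 * 3
= 21


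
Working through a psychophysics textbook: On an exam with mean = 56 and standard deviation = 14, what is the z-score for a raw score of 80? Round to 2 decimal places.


z = (X - mu) / sigma
= (80 - 56) / 14
= 24 / 14
= 1.71


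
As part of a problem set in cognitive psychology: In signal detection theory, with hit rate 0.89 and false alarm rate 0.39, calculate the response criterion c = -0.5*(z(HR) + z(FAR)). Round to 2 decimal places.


c = -0.5 * (z(HR) + z(FAR))
z(0.89) = 1.2265
z(0.39) = -0.2793
c = -0.5 * (1.2265 + -0.2793)
= -0.5 * 0.9472
= -0.47


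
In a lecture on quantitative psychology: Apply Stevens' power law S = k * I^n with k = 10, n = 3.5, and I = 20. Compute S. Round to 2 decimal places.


S = 10 * 20^3.5
20^3.5 = 35777.0876
S = 10 * 35777.0876
= 357770.88


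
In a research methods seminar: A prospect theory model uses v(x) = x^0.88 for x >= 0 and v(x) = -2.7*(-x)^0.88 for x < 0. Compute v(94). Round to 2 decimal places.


Since x = 94 >= 0, use v(x) = x^0.88
94^0.88 = 54.4945
v(94) = 54.49


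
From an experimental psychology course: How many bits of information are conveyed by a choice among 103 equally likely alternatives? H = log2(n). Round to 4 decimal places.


H = log2(n)
H = log2(103)
= 6.6865


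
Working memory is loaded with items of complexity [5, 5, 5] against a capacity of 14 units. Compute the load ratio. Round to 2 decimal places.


Total complexity = 5 + 5 + 5 = 15
Load = total / capacity = 15 / 14
= 1.07


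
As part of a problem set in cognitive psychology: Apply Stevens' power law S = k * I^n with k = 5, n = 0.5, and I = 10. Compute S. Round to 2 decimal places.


S = 5 * 10^0.5
10^0.5 = 3.1623
S = 5 * 3.1623
= 15.81


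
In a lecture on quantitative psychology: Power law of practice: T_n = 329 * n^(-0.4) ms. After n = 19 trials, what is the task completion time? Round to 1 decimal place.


T_n = 329 * 19^(-0.4)
19^(-0.4) = 0.307963
T_n = 329 * 0.307963
= 101.3 ms


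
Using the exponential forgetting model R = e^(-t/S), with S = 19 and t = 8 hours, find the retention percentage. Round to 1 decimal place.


R = e^(-t/S)
-t/S = -8/19 = -0.421053
R = e^(-0.421053) = 0.656355
Percentage = 0.656355 * 100
= 65.6


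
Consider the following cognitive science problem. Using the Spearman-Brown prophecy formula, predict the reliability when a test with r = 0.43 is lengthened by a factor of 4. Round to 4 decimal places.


r_new = n*r / (1 + (n-1)*r)
Numerator = 4 * 0.43 = 1.72
Denominator = 1 + 3 * 0.43 = 2.29
r_new = 1.72 / 2.29
= 0.7511


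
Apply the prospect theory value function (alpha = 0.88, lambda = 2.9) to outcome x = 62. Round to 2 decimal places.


Since x = 62 >= 0, use v(x) = x^0.88
62^0.88 = 37.7837
v(62) = 37.78


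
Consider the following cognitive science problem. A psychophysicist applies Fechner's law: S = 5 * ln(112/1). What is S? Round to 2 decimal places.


S = 5 * ln(112/1)
I/I0 = 112.0
ln(112.0) = 4.7185
S = 5 * 4.7185
= 23.59


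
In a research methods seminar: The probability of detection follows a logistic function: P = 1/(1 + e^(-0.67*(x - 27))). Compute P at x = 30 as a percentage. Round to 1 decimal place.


P(x) = 1/(1 + e^(-0.67*(30 - 27)))
Exponent = -0.67 * 3 = -2.01
e^(-2.01) = 0.133989
P = 1/(1 + 0.133989) = 0.881843
Percentage = 88.2


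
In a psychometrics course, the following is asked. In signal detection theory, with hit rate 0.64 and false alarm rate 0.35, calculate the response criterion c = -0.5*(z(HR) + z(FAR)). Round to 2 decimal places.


c = -0.5 * (z(HR) + z(FAR))
z(0.64) = 0.3585
z(0.35) = -0.3853
c = -0.5 * (0.3585 + -0.3853)
= -0.5 * -0.0268
= 0.01


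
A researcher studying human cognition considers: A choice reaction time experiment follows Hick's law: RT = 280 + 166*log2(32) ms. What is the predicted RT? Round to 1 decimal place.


RT = 280 + 166 * log2(32)
log2(32) = 5.0
RT = 280 + 166 * 5.0
= 280 + 830.0
= 1110.0 ms


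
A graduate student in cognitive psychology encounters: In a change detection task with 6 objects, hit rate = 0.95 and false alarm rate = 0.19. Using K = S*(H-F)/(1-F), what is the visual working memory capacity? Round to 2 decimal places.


K = S * (H - F) / (1 - F)
H - F = 0.76
1 - F = 0.81
K = 6 * 0.76 / 0.81
= 5.63


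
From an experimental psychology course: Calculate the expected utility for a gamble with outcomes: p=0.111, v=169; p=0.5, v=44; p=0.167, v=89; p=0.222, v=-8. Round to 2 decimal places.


EU = sum(p_i * v_i)
0.111 * 169 = 18.759
0.5 * 44 = 22.0
0.167 * 89 = 14.863
0.222 * -8 = -1.776
EU = 18.759 + 22.0 + 14.863 + -1.776
= 53.85


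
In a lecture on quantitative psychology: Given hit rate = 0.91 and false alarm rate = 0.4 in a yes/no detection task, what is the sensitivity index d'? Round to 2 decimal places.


d' = z(HR) - z(FAR)
z(0.91) = 1.3408
z(0.4) = -0.2533
d' = 1.3408 - -0.2533
= 1.59


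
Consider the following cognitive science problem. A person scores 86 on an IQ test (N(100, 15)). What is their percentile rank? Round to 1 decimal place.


z = (IQ - mean) / SD
z = (86 - 100) / 15 = -0.9333
Percentile = Phi(-0.9333) * 100
Phi(-0.9333) = 0.175333
= 17.5


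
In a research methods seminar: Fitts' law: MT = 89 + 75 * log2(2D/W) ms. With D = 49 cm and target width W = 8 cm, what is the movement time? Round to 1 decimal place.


MT = 89 + 75 * log2(2*49/8)
2D/W = 12.25
log2(12.25) = 3.6147
MT = 89 + 75 * 3.6147
= 360.1 ms


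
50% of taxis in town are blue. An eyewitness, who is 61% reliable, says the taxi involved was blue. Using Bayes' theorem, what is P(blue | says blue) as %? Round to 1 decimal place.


P(blue | says blue) = P(says blue | blue)*P(blue) / [P(says blue | blue)*P(blue) + P(says blue | not blue)*P(not blue)]
Numerator = 0.61 * 0.5 = 0.305
False identification = 0.39 * 0.5 = 0.195
P = 0.305 / (0.305 + 0.195)
= 0.305 / 0.5
As percentage = 61.0


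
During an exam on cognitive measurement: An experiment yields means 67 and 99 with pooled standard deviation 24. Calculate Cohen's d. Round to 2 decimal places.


Cohen's d = (M1 - M2) / S_pooled
= (67 - 99) / 24
= -32 / 24
= -1.33


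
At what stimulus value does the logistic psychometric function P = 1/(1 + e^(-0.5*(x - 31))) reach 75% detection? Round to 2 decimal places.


At P = 0.75: 0.75 = 1/(1 + e^(-k*(x-x0)))
Solving: e^(-k*(x-x0)) = 1/3
x = x0 + ln(3)/k
ln(3) = 1.0986
x = 31 + 1.0986/0.5
= 31 + 2.1972
= 33.20


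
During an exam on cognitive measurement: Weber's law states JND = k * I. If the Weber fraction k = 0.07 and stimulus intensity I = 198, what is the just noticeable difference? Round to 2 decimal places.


JND = k * I
JND = 0.07 * 198
= 13.86


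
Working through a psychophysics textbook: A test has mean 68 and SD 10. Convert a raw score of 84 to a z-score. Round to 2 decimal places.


z = (X - mu) / sigma
= (84 - 68) / 10
= 16 / 10
= 1.60


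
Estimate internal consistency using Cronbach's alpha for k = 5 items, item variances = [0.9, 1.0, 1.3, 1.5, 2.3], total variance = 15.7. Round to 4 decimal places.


alpha = (k/(k-1)) * (1 - sum(s_i^2)/s_total^2)
sum(item variances) = 7.0
k/(k-1) = 5/4 = 1.25
1 - 7.0/15.7 = 1 - 0.44586 = 0.55414
alpha = 1.25 * 0.55414
= 0.6927


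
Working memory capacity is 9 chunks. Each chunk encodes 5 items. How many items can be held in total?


Total items = chunks * items_per_chunk
= 9 * 5
= 45


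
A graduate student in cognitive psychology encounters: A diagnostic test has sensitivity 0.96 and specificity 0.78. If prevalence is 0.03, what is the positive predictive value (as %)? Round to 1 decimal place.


PPV = (sens * prev) / (sens * prev + (1-spec) * (1-prev))
Numerator = 0.96 * 0.03 = 0.0288
P(positive and no disease) = (1 - spec) * (1 - prev) = (1 - 0.78) * (1 - 0.03) = 0.2134
Denominator = 0.0288 + 0.2134 = 0.2422
PPV = 0.0288 / 0.2422 = 0.11891
As percentage = 11.9


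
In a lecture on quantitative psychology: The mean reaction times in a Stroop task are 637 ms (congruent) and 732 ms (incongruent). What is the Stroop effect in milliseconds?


Stroop effect = RT(incongruent) - RT(congruent)
= 732 - 637
= 95 ms


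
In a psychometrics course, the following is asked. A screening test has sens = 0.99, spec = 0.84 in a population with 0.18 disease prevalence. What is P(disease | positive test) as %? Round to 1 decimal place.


PPV = (sens * prev) / (sens * prev + (1-spec) * (1-prev))
Numerator = 0.99 * 0.18 = 0.1782
P(positive and no disease) = (1 - spec) * (1 - prev) = (1 - 0.84) * (1 - 0.18) = 0.1312
Denominator = 0.1782 + 0.1312 = 0.3094
PPV = 0.1782 / 0.3094 = 0.575953
As percentage = 57.6


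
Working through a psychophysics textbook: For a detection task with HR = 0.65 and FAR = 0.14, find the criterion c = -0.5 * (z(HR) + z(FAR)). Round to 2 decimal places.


c = -0.5 * (z(HR) + z(FAR))
z(0.65) = 0.3853
z(0.14) = -1.0803
c = -0.5 * (0.3853 + -1.0803)
= -0.5 * -0.695
= 0.35


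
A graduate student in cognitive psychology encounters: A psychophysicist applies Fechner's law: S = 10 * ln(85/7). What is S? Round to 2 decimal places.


S = 10 * ln(85/7)
I/I0 = 12.142857
ln(12.142857) = 2.4967
S = 10 * 2.4967
= 24.97


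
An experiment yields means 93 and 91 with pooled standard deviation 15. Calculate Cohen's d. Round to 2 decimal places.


Cohen's d = (M1 - M2) / S_pooled
= (93 - 91) / 15
= 2 / 15
= 0.13


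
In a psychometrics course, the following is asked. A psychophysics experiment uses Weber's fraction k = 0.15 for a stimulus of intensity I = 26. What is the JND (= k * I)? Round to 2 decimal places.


JND = k * I
JND = 0.15 * 26
= 3.90


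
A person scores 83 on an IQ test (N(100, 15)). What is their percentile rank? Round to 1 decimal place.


z = (IQ - mean) / SD
z = (83 - 100) / 15 = -1.1333
Percentile = Phi(-1.1333) * 100
Phi(-1.1333) = 0.128544
= 12.9


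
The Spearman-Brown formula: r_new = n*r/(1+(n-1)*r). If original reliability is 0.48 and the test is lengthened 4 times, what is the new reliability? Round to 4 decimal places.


r_new = n*r / (1 + (n-1)*r)
Numerator = 4 * 0.48 = 1.92
Denominator = 1 + 3 * 0.48 = 2.44
r_new = 1.92 / 2.44
= 0.7869


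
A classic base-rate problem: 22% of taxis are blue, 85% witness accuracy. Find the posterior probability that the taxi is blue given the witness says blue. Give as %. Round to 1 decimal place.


P(blue | says blue) = P(says blue | blue)*P(blue) / [P(says blue | blue)*P(blue) + P(says blue | not blue)*P(not blue)]
Numerator = 0.85 * 0.22 = 0.187
False identification = 0.15 * 0.78 = 0.117
P = 0.187 / (0.187 + 0.117)
= 0.187 / 0.304
As percentage = 61.5


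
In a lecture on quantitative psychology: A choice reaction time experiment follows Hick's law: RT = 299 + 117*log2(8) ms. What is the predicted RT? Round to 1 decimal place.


RT = 299 + 117 * log2(8)
log2(8) = 3.0
RT = 299 + 117 * 3.0
= 299 + 351.0
= 650.0 ms


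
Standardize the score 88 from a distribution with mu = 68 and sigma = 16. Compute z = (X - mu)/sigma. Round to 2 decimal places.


z = (X - mu) / sigma
= (88 - 68) / 16
= 20 / 16
= 1.25


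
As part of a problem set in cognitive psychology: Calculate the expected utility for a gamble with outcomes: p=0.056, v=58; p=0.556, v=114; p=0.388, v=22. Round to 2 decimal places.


EU = sum(p_i * v_i)
0.056 * 58 = 3.248
0.556 * 114 = 63.384
0.388 * 22 = 8.536
EU = 3.248 + 63.384 + 8.536
= 75.17


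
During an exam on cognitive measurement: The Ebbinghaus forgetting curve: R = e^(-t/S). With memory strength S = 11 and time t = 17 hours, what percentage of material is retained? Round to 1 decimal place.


R = e^(-t/S)
-t/S = -17/11 = -1.545455
R = e^(-1.545455) = 0.213215
Percentage = 0.213215 * 100
= 21.3


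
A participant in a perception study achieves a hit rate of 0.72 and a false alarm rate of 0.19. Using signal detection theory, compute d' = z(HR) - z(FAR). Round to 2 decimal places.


d' = z(HR) - z(FAR)
z(0.72) = 0.5828
z(0.19) = -0.8779
d' = 0.5828 - -0.8779
= 1.46


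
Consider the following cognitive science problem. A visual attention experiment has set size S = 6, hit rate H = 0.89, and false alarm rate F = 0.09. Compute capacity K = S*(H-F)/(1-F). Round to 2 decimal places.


K = S * (H - F) / (1 - F)
H - F = 0.8
1 - F = 0.91
K = 6 * 0.8 / 0.91
= 5.27


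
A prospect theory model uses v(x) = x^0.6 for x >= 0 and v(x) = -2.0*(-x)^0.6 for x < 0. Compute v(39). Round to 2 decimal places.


Since x = 39 >= 0, use v(x) = x^0.6
39^0.6 = 9.0082
v(39) = 9.01


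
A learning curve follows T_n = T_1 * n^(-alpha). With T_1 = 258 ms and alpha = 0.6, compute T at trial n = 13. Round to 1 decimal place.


T_n = 258 * 13^(-0.6)
13^(-0.6) = 0.214602
T_n = 258 * 0.214602
= 55.4 ms


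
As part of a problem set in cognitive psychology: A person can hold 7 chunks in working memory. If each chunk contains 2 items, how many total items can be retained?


Total items = chunks * items_per_chunk
= 7 * 2
= 14


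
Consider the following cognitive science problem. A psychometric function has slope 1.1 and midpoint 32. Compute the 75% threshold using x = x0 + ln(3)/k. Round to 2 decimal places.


At P = 0.75: 0.75 = 1/(1 + e^(-k*(x-x0)))
Solving: e^(-k*(x-x0)) = 1/3
x = x0 + ln(3)/k
ln(3) = 1.0986
x = 32 + 1.0986/1.1
= 32 + 0.9987
= 33.00


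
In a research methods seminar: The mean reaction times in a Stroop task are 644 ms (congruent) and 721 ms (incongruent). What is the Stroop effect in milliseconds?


Stroop effect = RT(incongruent) - RT(congruent)
= 721 - 644
= 77 ms


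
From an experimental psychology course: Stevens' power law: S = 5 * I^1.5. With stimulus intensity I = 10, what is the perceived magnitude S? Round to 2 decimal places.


S = 5 * 10^1.5
10^1.5 = 31.6228
S = 5 * 31.6228
= 158.11


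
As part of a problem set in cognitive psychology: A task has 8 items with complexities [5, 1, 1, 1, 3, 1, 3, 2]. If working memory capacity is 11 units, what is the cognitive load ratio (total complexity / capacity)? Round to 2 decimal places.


Total complexity = 5 + 1 + 1 + 1 + 3 + 1 + 3 + 2 = 17
Load = total / capacity = 17 / 11
= 1.55


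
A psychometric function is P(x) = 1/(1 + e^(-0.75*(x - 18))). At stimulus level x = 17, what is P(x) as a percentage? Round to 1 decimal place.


P(x) = 1/(1 + e^(-0.75*(17 - 18)))
Exponent = -0.75 * -1 = 0.75
e^(0.75) = 2.117
P = 1/(1 + 2.117) = 0.320821
Percentage = 32.1


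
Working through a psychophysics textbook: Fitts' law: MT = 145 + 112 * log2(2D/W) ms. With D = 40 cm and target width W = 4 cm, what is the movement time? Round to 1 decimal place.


MT = 145 + 112 * log2(2*40/4)
2D/W = 20.0
log2(20.0) = 4.3219
MT = 145 + 112 * 4.3219
= 629.1 ms


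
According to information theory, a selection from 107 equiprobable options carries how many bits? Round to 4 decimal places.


H = log2(n)
H = log2(107)
= 6.7415


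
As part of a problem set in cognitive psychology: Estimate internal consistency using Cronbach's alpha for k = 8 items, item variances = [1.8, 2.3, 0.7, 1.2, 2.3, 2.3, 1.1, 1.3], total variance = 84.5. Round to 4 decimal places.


alpha = (k/(k-1)) * (1 - sum(s_i^2)/s_total^2)
sum(item variances) = 13.0
k/(k-1) = 8/7 = 1.142857
1 - 13.0/84.5 = 1 - 0.153846 = 0.846154
alpha = 1.142857 * 0.846154
= 0.9670


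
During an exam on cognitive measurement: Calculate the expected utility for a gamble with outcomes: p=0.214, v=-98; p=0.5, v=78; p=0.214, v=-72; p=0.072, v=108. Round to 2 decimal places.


EU = sum(p_i * v_i)
0.214 * -98 = -20.972
0.5 * 78 = 39.0
0.214 * -72 = -15.408
0.072 * 108 = 7.776
EU = -20.972 + 39.0 + -15.408 + 7.776
= 10.40


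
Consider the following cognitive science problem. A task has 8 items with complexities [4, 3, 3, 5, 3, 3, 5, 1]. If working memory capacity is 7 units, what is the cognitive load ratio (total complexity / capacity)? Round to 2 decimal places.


Total complexity = 4 + 3 + 3 + 5 + 3 + 3 + 5 + 1 = 27
Load = total / capacity = 27 / 7
= 3.86


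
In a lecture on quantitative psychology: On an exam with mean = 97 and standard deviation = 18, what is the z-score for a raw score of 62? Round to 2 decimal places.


z = (X - mu) / sigma
= (62 - 97) / 18
= -35 / 18
= -1.94


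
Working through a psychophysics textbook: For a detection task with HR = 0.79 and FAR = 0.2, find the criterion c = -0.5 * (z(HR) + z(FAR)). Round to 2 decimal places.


c = -0.5 * (z(HR) + z(FAR))
z(0.79) = 0.8064
z(0.2) = -0.8416
c = -0.5 * (0.8064 + -0.8416)
= -0.5 * -0.0352
= 0.02


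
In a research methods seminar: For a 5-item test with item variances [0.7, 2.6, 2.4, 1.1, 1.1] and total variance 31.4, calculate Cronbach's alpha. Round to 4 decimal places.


alpha = (k/(k-1)) * (1 - sum(s_i^2)/s_total^2)
sum(item variances) = 7.9
k/(k-1) = 5/4 = 1.25
1 - 7.9/31.4 = 1 - 0.251592 = 0.748408
alpha = 1.25 * 0.748408
= 0.9355


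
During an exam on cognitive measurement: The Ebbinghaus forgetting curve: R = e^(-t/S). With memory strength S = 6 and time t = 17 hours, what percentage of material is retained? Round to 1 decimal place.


R = e^(-t/S)
-t/S = -17/6 = -2.833333
R = e^(-2.833333) = 0.058816
Percentage = 0.058816 * 100
= 5.9


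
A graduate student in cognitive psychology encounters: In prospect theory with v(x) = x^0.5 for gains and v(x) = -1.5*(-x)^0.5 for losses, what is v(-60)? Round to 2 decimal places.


Since x = -60 < 0, use v(x) = -lambda*(-x)^alpha
(-x) = 60
60^0.5 = 7.746
v(-60) = -1.5 * 7.746
= -11.62


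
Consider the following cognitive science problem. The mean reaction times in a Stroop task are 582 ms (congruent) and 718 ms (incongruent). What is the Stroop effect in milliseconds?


Stroop effect = RT(incongruent) - RT(congruent)
= 718 - 582
= 136 ms


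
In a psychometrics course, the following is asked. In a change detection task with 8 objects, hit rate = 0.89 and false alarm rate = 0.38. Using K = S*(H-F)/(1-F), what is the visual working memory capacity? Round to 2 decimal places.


K = S * (H - F) / (1 - F)
H - F = 0.51
1 - F = 0.62
K = 8 * 0.51 / 0.62
= 6.58


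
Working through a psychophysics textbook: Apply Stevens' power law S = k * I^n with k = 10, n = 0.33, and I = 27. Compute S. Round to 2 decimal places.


S = 10 * 27^0.33
27^0.33 = 2.9672
S = 10 * 2.9672
= 29.67


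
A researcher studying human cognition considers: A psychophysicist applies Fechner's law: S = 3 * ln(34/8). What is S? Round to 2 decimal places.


S = 3 * ln(34/8)
I/I0 = 4.25
ln(4.25) = 1.4469
S = 3 * 1.4469
= 4.34


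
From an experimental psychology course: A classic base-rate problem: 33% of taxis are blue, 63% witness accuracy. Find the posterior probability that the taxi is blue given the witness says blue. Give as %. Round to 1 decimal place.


P(blue | says blue) = P(says blue | blue)*P(blue) / [P(says blue | blue)*P(blue) + P(says blue | not blue)*P(not blue)]
Numerator = 0.63 * 0.33 = 0.2079
False identification = 0.37 * 0.67 = 0.2479
P = 0.2079 / (0.2079 + 0.2479)
= 0.2079 / 0.4558
As percentage = 45.6


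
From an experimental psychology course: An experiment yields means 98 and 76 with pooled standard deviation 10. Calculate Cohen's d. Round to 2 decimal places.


Cohen's d = (M1 - M2) / S_pooled
= (98 - 76) / 10
= 22 / 10
= 2.20


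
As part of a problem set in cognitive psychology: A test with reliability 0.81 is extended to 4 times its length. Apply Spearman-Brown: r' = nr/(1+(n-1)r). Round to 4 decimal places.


r_new = n*r / (1 + (n-1)*r)
Numerator = 4 * 0.81 = 3.24
Denominator = 1 + 3 * 0.81 = 3.43
r_new = 3.24 / 3.43
= 0.9446


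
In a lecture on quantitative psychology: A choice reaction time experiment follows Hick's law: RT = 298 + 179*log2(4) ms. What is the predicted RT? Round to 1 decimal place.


RT = 298 + 179 * log2(4)
log2(4) = 2.0
RT = 298 + 179 * 2.0
= 298 + 358.0
= 656.0 ms


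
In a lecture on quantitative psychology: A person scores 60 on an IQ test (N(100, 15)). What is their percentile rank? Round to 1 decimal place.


z = (IQ - mean) / SD
z = (60 - 100) / 15 = -2.6667
Percentile = Phi(-2.6667) * 100
Phi(-2.6667) = 0.00383
= 0.4


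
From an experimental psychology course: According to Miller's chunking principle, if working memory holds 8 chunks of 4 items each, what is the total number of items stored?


Total items = chunks * items_per_chunk
= 8 * 4
= 32


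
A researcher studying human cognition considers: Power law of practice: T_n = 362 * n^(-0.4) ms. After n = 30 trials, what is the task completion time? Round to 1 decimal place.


T_n = 362 * 30^(-0.4)
30^(-0.4) = 0.256538
T_n = 362 * 0.256538
= 92.9 ms


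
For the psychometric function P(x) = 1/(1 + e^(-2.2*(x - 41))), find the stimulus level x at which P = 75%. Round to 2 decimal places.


At P = 0.75: 0.75 = 1/(1 + e^(-k*(x-x0)))
Solving: e^(-k*(x-x0)) = 1/3
x = x0 + ln(3)/k
ln(3) = 1.0986
x = 41 + 1.0986/2.2
= 41 + 0.4994
= 41.50


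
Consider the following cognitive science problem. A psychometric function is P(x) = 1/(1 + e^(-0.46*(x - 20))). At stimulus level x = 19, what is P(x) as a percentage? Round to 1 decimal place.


P(x) = 1/(1 + e^(-0.46*(19 - 20)))
Exponent = -0.46 * -1 = 0.46
e^(0.46) = 1.584074
P = 1/(1 + 1.584074) = 0.386986
Percentage = 38.7


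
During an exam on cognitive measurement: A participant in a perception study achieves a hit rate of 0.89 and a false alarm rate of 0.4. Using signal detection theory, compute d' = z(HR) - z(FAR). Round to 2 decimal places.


d' = z(HR) - z(FAR)
z(0.89) = 1.2265
z(0.4) = -0.2533
d' = 1.2265 - -0.2533
= 1.48


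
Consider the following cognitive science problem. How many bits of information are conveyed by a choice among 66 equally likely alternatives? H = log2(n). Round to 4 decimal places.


H = log2(n)
H = log2(66)
= 6.0444


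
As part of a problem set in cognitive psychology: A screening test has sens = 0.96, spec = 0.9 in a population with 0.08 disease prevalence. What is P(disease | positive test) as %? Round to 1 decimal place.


PPV = (sens * prev) / (sens * prev + (1-spec) * (1-prev))
Numerator = 0.96 * 0.08 = 0.0768
P(positive and no disease) = (1 - spec) * (1 - prev) = (1 - 0.9) * (1 - 0.08) = 0.092
Denominator = 0.0768 + 0.092 = 0.1688
PPV = 0.0768 / 0.1688 = 0.454976
As percentage = 45.5


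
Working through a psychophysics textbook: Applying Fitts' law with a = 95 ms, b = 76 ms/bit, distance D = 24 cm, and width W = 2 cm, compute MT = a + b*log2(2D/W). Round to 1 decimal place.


MT = 95 + 76 * log2(2*24/2)
2D/W = 24.0
log2(24.0) = 4.585
MT = 95 + 76 * 4.585
= 443.5 ms


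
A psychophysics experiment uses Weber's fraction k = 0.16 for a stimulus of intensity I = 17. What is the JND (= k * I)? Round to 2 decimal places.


JND = k * I
JND = 0.16 * 17
= 2.72


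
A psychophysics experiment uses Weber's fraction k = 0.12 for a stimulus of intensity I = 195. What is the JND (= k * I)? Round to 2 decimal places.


JND = k * I
JND = 0.12 * 195
= 23.40


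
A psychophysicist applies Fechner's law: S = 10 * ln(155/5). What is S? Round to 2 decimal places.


S = 10 * ln(155/5)
I/I0 = 31.0
ln(31.0) = 3.434
S = 10 * 3.434
= 34.34


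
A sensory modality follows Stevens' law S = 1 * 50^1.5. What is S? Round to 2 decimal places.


S = 1 * 50^1.5
50^1.5 = 353.5534
S = 1 * 353.5534
= 353.55
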